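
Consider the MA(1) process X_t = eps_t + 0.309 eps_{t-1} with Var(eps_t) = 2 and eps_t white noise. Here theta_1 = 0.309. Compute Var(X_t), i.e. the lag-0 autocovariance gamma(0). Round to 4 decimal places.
\gamma(0) = 2.1910

For an MA(q) process X_t = eps_t + sum_i theta_i eps_{t-i} with
Var(eps_t) = sigma^2, the variance is
  gamma(0) = sigma^2 * (1 + sum_i theta_i^2).
  sum_i theta_i^2 = (0.309)^2 = 0.095481.
  gamma(0) = 2 * (1 + 0.095481) = 2 * 1.095481 = 2.190962, which rounds to 2.1910.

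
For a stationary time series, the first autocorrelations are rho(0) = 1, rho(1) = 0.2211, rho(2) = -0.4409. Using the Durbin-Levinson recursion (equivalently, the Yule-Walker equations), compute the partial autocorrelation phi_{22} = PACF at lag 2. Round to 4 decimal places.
\phi_{22} = -0.5150

The PACF at lag k is phi_{kk}, the last component of the solution
to the Yule-Walker system G_k phi = r_k where
  (G_k)_{ij} = rho(|i - j|), (r_k)_i = rho(i), i,j = 1..k.
Equivalently, Durbin-Levinson gives phi_{kk} iteratively:
  phi_{11} = rho(1)
  phi_{kk} = [rho(k) - sum_{j=1..k-1} phi_{k-1,j} rho(k-j)]
            / [1 - sum_{j=1..k-1} phi_{k-1,j} rho(j)],
  phi_{k,j} = phi_{k-1,j} - phi_{kk} phi_{k-1,k-j},  j = 1..k-1.
Step k = 1:
  phi_11 = rho(1) = 0.2211.
Step k = 2:
  phi_22 = [rho(2) - phi_11 rho(1)] / [1 - phi_11 rho(1)] = [-0.4409 - (0.2211)(0.2211)] / [1 - (0.2211)(0.2211)]
         = -0.48978521 / 0.95111479 = -0.515.
Therefore phi_{22} = -0.5150.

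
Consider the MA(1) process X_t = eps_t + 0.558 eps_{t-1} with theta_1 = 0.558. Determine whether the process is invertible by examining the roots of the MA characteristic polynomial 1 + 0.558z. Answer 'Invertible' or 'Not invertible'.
\text{Invertible}

The MA(q) characteristic polynomial is P(z) = 1 + 0.558z.
Invertibility requires all roots to lie outside the unit circle, i.e. |z| > 1 for every root.
This is linear in z: 1 + (0.558) z = 0  =>  z = -1/(0.558) = -1.792115,  |z| = 1.792115.
Moduli of all roots: 1.7921.
All moduli strictly greater than 1? Yes.
Verdict: Invertible.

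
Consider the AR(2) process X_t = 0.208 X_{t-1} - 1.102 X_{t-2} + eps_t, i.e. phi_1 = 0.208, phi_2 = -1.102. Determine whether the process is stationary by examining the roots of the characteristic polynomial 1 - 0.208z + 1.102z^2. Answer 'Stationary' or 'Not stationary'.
\text{Not stationary}

The AR(p) characteristic polynomial is P(z) = 1 - 0.208z + 1.102z^2.
Stationarity requires all roots to lie outside the unit circle, i.e. |z| > 1 for every root.
Set 1 + (-0.208) z + (1.102) z^2 = 0, i.e. a z^2 + b z + c = 0 with a = 1.102, b = -0.208, c = 1.
Discriminant D = b^2 - 4ac = (-0.208)^2 - 4*(1.102)*1 = 0.043264 - (4.408) = -4.364736.
D < 0, so the roots are the complex-conjugate pair z = (-b +/- i sqrt(-D)) / (2a) = 0.0944 +/- 0.9479i.
For a conjugate pair |z|^2 = z * conj(z) = (product of roots) = c/a = 1/(1.102) = 0.907441, so |z| = sqrt(0.907441) = 0.9526 for both roots.
Moduli of all roots: 0.9526, 0.9526.
All moduli strictly greater than 1? No.
Verdict: Not stationary.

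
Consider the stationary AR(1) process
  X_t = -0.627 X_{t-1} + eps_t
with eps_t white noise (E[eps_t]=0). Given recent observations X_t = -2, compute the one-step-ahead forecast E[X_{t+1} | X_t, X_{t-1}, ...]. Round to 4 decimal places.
E[X_{t+1} \mid \mathcal F_t] = 1.2540

For an AR(p) model X_t = c + sum_i phi_i X_{t-i} + eps_t, the
one-step-ahead conditional mean is
  E[X_{t+1} | X_t, ...] = c + sum_i phi_i X_{t+1-i}.
Substitute known values:
  E[X_{t+1} | ...] = (-0.627) * (-2)
                   = 1.2540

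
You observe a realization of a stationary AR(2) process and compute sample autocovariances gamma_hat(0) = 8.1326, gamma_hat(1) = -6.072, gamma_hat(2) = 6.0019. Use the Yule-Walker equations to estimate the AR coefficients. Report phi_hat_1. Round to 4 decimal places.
\hat\phi_{1} = -0.4420

The Yule-Walker equations for an AR(p) process read, in matrix form,
  Gamma_p phi = r_p,   with   (Gamma_p)_{ij} = gamma(|i - j|),
                       (r_p)_i = gamma(i),   i,j = 1..p.
Substitute the sample gammas (Toeplitz matrix and right-hand side of size 2):
  Gamma_p = [[8.1326, -6.072], [-6.072, 8.1326]]
  r_p     = [-6.072, 6.0019]
Written out:
  8.1326 phi_1 - 6.072 phi_2 = -6.072
  -6.072 phi_1 + 8.1326 phi_2 = 6.0019
Solve by Cramer's rule:
  det = gamma(0)^2 - gamma(1)^2 = (8.1326)^2 - (-6.072)^2 = 66.13918276 - 36.869184 = 29.26999876
  phi_hat_1 = [gamma(1) gamma(0) - gamma(1) gamma(2)] / det = [(-6.072)(8.1326) - (-6.072)(6.0019)] / 29.26999876 = -12.9376104 / 29.26999876 = -0.442
  phi_hat_2 = [gamma(0) gamma(2) - gamma(1)^2] / det = [(8.1326)(6.0019) - (-6.072)^2] / 29.26999876 = 11.94186794 / 29.26999876 = 0.408
So phi_hat = [-0.4420, 0.4080].
Therefore phi_hat_1 = -0.4420.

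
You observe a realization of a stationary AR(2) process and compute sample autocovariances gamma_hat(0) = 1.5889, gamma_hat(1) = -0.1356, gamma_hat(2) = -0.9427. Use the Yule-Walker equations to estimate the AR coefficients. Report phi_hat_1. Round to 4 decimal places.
\hat\phi_{1} = -0.1370

The Yule-Walker equations for an AR(p) process read, in matrix form,
  Gamma_p phi = r_p,   with   (Gamma_p)_{ij} = gamma(|i - j|),
                       (r_p)_i = gamma(i),   i,j = 1..p.
Substitute the sample gammas (Toeplitz matrix and right-hand side of size 2):
  Gamma_p = [[1.5889, -0.1356], [-0.1356, 1.5889]]
  r_p     = [-0.1356, -0.9427]
Written out:
  1.5889 phi_1 - 0.1356 phi_2 = -0.1356
  -0.1356 phi_1 + 1.5889 phi_2 = -0.9427
Solve by Cramer's rule:
  det = gamma(0)^2 - gamma(1)^2 = (1.5889)^2 - (-0.1356)^2 = 2.52460321 - 0.01838736 = 2.50621585
  phi_hat_1 = [gamma(1) gamma(0) - gamma(1) gamma(2)] / det = [(-0.1356)(1.5889) - (-0.1356)(-0.9427)] / 2.50621585 = -0.34328496 / 2.50621585 = -0.137
  phi_hat_2 = [gamma(0) gamma(2) - gamma(1)^2] / det = [(1.5889)(-0.9427) - (-0.1356)^2] / 2.50621585 = -1.51624339 / 2.50621585 = -0.605
So phi_hat = [-0.1370, -0.6050].
Therefore phi_hat_1 = -0.1370.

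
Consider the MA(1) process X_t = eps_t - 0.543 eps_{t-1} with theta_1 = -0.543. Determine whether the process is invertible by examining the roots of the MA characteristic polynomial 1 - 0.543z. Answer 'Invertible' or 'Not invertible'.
\text{Invertible}

The MA(q) characteristic polynomial is P(z) = 1 - 0.543z.
Invertibility requires all roots to lie outside the unit circle, i.e. |z| > 1 for every root.
This is linear in z: 1 + (-0.543) z = 0  =>  z = -1/(-0.543) = 1.841621,  |z| = 1.841621.
Moduli of all roots: 1.8416.
All moduli strictly greater than 1? Yes.
Verdict: Invertible.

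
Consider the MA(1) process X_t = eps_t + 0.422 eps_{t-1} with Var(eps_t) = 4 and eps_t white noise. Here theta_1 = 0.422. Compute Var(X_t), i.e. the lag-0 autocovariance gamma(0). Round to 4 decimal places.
\gamma(0) = 4.7123

For an MA(q) process X_t = eps_t + sum_i theta_i eps_{t-i} with
Var(eps_t) = sigma^2, the variance is
  gamma(0) = sigma^2 * (1 + sum_i theta_i^2).
  sum_i theta_i^2 = (0.422)^2 = 0.178084.
  gamma(0) = 4 * (1 + 0.178084) = 4 * 1.178084 = 4.712336, which rounds to 4.7123.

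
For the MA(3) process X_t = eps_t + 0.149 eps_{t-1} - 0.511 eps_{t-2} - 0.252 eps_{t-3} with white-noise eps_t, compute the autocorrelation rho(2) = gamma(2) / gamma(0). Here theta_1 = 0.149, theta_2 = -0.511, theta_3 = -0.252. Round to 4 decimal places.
\rho(2) = -0.4073

For an MA(q) process with theta_0 = 1, the autocovariance is
  gamma(k) = sigma^2 * sum_{i=0..q-k} theta_i * theta_{i+k},
and rho(k) = gamma(k) / gamma(0). Sigma^2 cancels.
  numerator   = (1)*(-0.511) + (0.149)*(-0.252) = -0.548548.
  denominator = (1)^2 + (0.149)^2 + (-0.511)^2 + (-0.252)^2 = 1.346826.
  rho(2) = -0.548548 / 1.346826 = -0.4073.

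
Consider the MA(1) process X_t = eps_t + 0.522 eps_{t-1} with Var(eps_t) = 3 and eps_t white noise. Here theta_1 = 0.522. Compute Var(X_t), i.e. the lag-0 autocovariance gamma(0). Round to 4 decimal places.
\gamma(0) = 3.8175

For an MA(q) process X_t = eps_t + sum_i theta_i eps_{t-i} with
Var(eps_t) = sigma^2, the variance is
  gamma(0) = sigma^2 * (1 + sum_i theta_i^2).
  sum_i theta_i^2 = (0.522)^2 = 0.272484.
  gamma(0) = 3 * (1 + 0.272484) = 3 * 1.272484 = 3.817452, which rounds to 3.8175.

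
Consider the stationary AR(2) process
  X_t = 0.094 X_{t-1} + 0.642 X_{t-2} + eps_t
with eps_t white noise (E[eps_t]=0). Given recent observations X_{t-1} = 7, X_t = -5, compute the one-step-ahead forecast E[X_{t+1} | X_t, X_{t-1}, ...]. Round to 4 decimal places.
E[X_{t+1} \mid \mathcal F_t] = 4.0240

For an AR(p) model X_t = c + sum_i phi_i X_{t-i} + eps_t, the
one-step-ahead conditional mean is
  E[X_{t+1} | X_t, ...] = c + sum_i phi_i X_{t+1-i}.
Substitute known values:
  E[X_{t+1} | ...] = (0.094) * (-5) + (0.642) * (7)
                   = 4.0240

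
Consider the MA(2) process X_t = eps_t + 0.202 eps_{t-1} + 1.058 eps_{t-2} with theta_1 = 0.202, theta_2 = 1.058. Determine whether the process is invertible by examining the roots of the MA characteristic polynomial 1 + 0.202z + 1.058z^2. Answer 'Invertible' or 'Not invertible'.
\text{Not invertible}

The MA(q) characteristic polynomial is P(z) = 1 + 0.202z + 1.058z^2.
Invertibility requires all roots to lie outside the unit circle, i.e. |z| > 1 for every root.
Set 1 + (0.202) z + (1.058) z^2 = 0, i.e. a z^2 + b z + c = 0 with a = 1.058, b = 0.202, c = 1.
Discriminant D = b^2 - 4ac = (0.202)^2 - 4*(1.058)*1 = 0.040804 - (4.232) = -4.191196.
D < 0, so the roots are the complex-conjugate pair z = (-b +/- i sqrt(-D)) / (2a) = -0.0955 +/- 0.9675i.
For a conjugate pair |z|^2 = z * conj(z) = (product of roots) = c/a = 1/(1.058) = 0.94518, so |z| = sqrt(0.94518) = 0.9722 for both roots.
Moduli of all roots: 0.9722, 0.9722.
All moduli strictly greater than 1? No.
Verdict: Not invertible.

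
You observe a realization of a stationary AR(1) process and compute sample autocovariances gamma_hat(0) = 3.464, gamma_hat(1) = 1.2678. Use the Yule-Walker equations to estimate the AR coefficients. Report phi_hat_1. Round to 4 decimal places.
\hat\phi_{1} = 0.3660

The Yule-Walker equations for an AR(p) process read, in matrix form,
  Gamma_p phi = r_p,   with   (Gamma_p)_{ij} = gamma(|i - j|),
                       (r_p)_i = gamma(i),   i,j = 1..p.
Substitute the sample gammas (Toeplitz matrix and right-hand side of size 1):
  Gamma_p = [[3.464]]
  r_p     = [1.2678]
With p = 1 this is the single equation gamma(0) phi_1 = gamma(1):
  phi_hat_1 = gamma(1) / gamma(0) = 1.2678 / 3.464 = 0.3660.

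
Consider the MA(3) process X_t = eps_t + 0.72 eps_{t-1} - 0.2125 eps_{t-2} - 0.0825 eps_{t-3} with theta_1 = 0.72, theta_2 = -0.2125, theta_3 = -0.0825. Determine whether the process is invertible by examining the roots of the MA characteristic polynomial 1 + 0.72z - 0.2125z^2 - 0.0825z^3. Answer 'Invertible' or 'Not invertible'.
\text{Invertible}

The MA(q) characteristic polynomial is P(z) = 1 + 0.72z - 0.2125z^2 - 0.0825z^3.
Invertibility requires all roots to lie outside the unit circle, i.e. |z| > 1 for every root.
Degree 3: look for a simple real root z0 first, then factor out (1 - z/z0) and solve the remaining quadratic.
Testing z0 = -4: P(-4) = 1 + (0.72)(-4) + (-0.2125)(-4)^2 + (-0.0825)(-4)^3
  = 1 + (-2.88) + (-3.4) + (5.28) = 0.  So z_0 = -4 is a root, |z_0| = 4.
Divide out the factor (1 + 0.25 z) = (1 - z/z0) (since 1/z0 = -0.25):
  P(z) = (1 + 0.25 z)(1 + (0.47) z + (-0.33) z^2)
  [check: z-coef 0.47 - (-0.25) = 0.72; z^2-coef -0.33 - (-0.25)(0.47) = -0.2125; z^3-coef -(-0.25)(-0.33) = -0.0825.]
Remaining roots from the quadratic factor 1 + (0.47) z + (-0.33) z^2:
  Set 1 + (0.47) z + (-0.33) z^2 = 0, i.e. a z^2 + b z + c = 0 with a = -0.33, b = 0.47, c = 1.
  Discriminant D = b^2 - 4ac = (0.47)^2 - 4*(-0.33)*1 = 0.2209 - (-1.32) = 1.5409.
  D >= 0, so the roots are real: z = (-b +/- sqrt(D)) / (2a) = (-0.47 +/- 1.24133) / (-0.66).
    z_1 = (-0.47 + 1.24133) / (-0.66) = -1.1687,   |z_1| = 1.1687.
    z_2 = (-0.47 - 1.24133) / (-0.66) = 2.5929,   |z_2| = 2.5929.
Moduli of all roots: 4.0000, 1.1687, 2.5929.
All moduli strictly greater than 1? Yes.
Verdict: Invertible.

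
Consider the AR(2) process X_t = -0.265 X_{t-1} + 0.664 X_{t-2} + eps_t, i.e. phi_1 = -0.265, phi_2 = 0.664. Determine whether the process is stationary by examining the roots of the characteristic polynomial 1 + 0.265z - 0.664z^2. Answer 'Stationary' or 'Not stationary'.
\text{Stationary}

The AR(p) characteristic polynomial is P(z) = 1 + 0.265z - 0.664z^2.
Stationarity requires all roots to lie outside the unit circle, i.e. |z| > 1 for every root.
Set 1 + (0.265) z + (-0.664) z^2 = 0, i.e. a z^2 + b z + c = 0 with a = -0.664, b = 0.265, c = 1.
Discriminant D = b^2 - 4ac = (0.265)^2 - 4*(-0.664)*1 = 0.070225 - (-2.656) = 2.726225.
D >= 0, so the roots are real: z = (-b +/- sqrt(D)) / (2a) = (-0.265 +/- 1.651128) / (-1.328).
  z_1 = (-0.265 + 1.651128) / (-1.328) = -1.0438,   |z_1| = 1.0438.
  z_2 = (-0.265 - 1.651128) / (-1.328) = 1.4429,   |z_2| = 1.4429.
Moduli of all roots: 1.0438, 1.4429.
All moduli strictly greater than 1? Yes.
Verdict: Stationary.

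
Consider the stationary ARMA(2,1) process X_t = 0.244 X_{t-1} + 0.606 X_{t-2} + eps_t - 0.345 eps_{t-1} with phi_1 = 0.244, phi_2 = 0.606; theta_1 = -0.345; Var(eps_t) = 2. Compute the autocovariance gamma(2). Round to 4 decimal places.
\gamma(2) = 2.2577

Multiply the model equation by X_{t-k} and take expectations. With theta_0 = psi_0 = 1 and psi_j the MA(infinity) weights, this gives
  gamma(k) - sum_i phi_i gamma(k-i) = c_k,
  c_k = sigma^2 * sum_{j=k..q} theta_j psi_{j-k}   (c_k = 0 for k > q),
using gamma(-m) = gamma(m).
psi-weights needed (psi_j = theta_j + sum_i phi_i psi_{j-i}):
  psi_1 = theta_1 + phi_1 = -0.345 + (0.244) = -0.101
Right-hand sides:
  c_0 = sigma^2 (1 + theta_1 psi_1) = 2 * (1 + (-0.345)(-0.101)) = 2 * 1.034845 = 2.06969
  c_1 = sigma^2 theta_1 = 2 * (-0.345) = -0.69
  c_2 = 0
Equations for k = 0, 1, 2 (AR order 2, c_2 = 0):
  (E0) gamma(0) = phi_1 gamma(1) + phi_2 gamma(2) + c_0
  (E1) gamma(1) = phi_1 gamma(0) + phi_2 gamma(1) + c_1
  (E2) gamma(2) = phi_1 gamma(1) + phi_2 gamma(0)
From (E1): gamma(1) = A gamma(0) + B with
  A = phi_1 / (1 - phi_2) = 0.244 / 0.394 = 0.619289,   B = c_1 / (1 - phi_2) = -0.69 / 0.394 = -1.751269.
Insert (E2) into (E0): gamma(0) (1 - phi_2^2) = phi_1 (1 + phi_2) gamma(1) + c_0.
  phi_1 (1 + phi_2) = (0.244)(1.606) = 0.391864,   1 - phi_2^2 = 0.632764.
Replace gamma(1) by A gamma(0) + B and collect gamma(0):
  gamma(0) [0.632764 - (0.391864)(0.619289)] = (0.391864)(-1.751269) + 2.06969
  gamma(0) * 0.390087 = 1.383431
  gamma(0) = 1.383431 / 0.390087 = 3.546469.
  gamma(1) = A gamma(0) + B = (0.619289)(3.546469) + (-1.751269) = 0.445021.
  gamma(2) = phi_1 gamma(1) + phi_2 gamma(0) = (0.244)(0.445021) + (0.606)(3.546469) = 2.257745.
Therefore gamma(2) = 2.2577 (to 4 decimal places).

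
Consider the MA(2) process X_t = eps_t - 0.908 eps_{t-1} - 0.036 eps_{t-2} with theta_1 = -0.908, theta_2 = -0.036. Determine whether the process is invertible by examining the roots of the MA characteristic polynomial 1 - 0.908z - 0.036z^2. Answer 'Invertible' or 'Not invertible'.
\text{Invertible}

The MA(q) characteristic polynomial is P(z) = 1 - 0.908z - 0.036z^2.
Invertibility requires all roots to lie outside the unit circle, i.e. |z| > 1 for every root.
Set 1 + (-0.908) z + (-0.036) z^2 = 0, i.e. a z^2 + b z + c = 0 with a = -0.036, b = -0.908, c = 1.
Discriminant D = b^2 - 4ac = (-0.908)^2 - 4*(-0.036)*1 = 0.824464 - (-0.144) = 0.968464.
D >= 0, so the roots are real: z = (-b +/- sqrt(D)) / (2a) = (0.908 +/- 0.984106) / (-0.072).
  z_1 = (0.908 + 0.984106) / (-0.072) = -26.2792,   |z_1| = 26.2792.
  z_2 = (0.908 - 0.984106) / (-0.072) = 1.057,   |z_2| = 1.057.
Moduli of all roots: 26.2792, 1.0570.
All moduli strictly greater than 1? Yes.
Verdict: Invertible.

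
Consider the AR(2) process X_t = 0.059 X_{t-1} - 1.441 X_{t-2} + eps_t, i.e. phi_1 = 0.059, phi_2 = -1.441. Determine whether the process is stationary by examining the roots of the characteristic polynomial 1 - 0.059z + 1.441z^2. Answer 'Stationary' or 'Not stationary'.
\text{Not stationary}

The AR(p) characteristic polynomial is P(z) = 1 - 0.059z + 1.441z^2.
Stationarity requires all roots to lie outside the unit circle, i.e. |z| > 1 for every root.
Set 1 + (-0.059) z + (1.441) z^2 = 0, i.e. a z^2 + b z + c = 0 with a = 1.441, b = -0.059, c = 1.
Discriminant D = b^2 - 4ac = (-0.059)^2 - 4*(1.441)*1 = 0.003481 - (5.764) = -5.760519.
D < 0, so the roots are the complex-conjugate pair z = (-b +/- i sqrt(-D)) / (2a) = 0.0205 +/- 0.8328i.
For a conjugate pair |z|^2 = z * conj(z) = (product of roots) = c/a = 1/(1.441) = 0.693963, so |z| = sqrt(0.693963) = 0.833 for both roots.
Moduli of all roots: 0.8330, 0.8330.
All moduli strictly greater than 1? No.
Verdict: Not stationary.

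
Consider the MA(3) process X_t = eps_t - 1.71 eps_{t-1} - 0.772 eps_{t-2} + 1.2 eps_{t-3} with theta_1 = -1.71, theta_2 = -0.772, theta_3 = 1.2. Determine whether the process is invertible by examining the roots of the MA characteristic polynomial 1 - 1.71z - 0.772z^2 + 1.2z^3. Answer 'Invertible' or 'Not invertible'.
\text{Not invertible}

The MA(q) characteristic polynomial is P(z) = 1 - 1.71z - 0.772z^2 + 1.2z^3.
Invertibility requires all roots to lie outside the unit circle, i.e. |z| > 1 for every root.
Degree 3: look for a simple real root z0 first, then factor out (1 - z/z0) and solve the remaining quadratic.
Testing z0 = 1.25: P(1.25) = 1 + (-1.71)(1.25) + (-0.772)(1.25)^2 + (1.2)(1.25)^3
  = 1 + (-2.1375) + (-1.20625) + (2.34375) = 0.  So z_0 = 1.25 is a root, |z_0| = 1.25.
Divide out the factor (1 - 0.8 z) = (1 - z/z0) (since 1/z0 = 0.8):
  P(z) = (1 - 0.8 z)(1 + (-0.91) z + (-1.5) z^2)
  [check: z-coef -0.91 - (0.8) = -1.71; z^2-coef -1.5 - (0.8)(-0.91) = -0.772; z^3-coef -(0.8)(-1.5) = 1.2.]
Remaining roots from the quadratic factor 1 + (-0.91) z + (-1.5) z^2:
  Set 1 + (-0.91) z + (-1.5) z^2 = 0, i.e. a z^2 + b z + c = 0 with a = -1.5, b = -0.91, c = 1.
  Discriminant D = b^2 - 4ac = (-0.91)^2 - 4*(-1.5)*1 = 0.8281 - (-6) = 6.8281.
  D >= 0, so the roots are real: z = (-b +/- sqrt(D)) / (2a) = (0.91 +/- 2.613063) / (-3).
    z_1 = (0.91 + 2.613063) / (-3) = -1.1744,   |z_1| = 1.1744.
    z_2 = (0.91 - 2.613063) / (-3) = 0.5677,   |z_2| = 0.5677.
Moduli of all roots: 1.2500, 1.1744, 0.5677.
All moduli strictly greater than 1? No.
Verdict: Not invertible.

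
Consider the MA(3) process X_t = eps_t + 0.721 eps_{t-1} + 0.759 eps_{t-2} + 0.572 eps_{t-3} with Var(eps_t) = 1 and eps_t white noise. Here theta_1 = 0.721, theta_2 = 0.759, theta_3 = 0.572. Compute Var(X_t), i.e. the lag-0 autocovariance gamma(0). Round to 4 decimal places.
\gamma(0) = 2.4231

For an MA(q) process X_t = eps_t + sum_i theta_i eps_{t-i} with
Var(eps_t) = sigma^2, the variance is
  gamma(0) = sigma^2 * (1 + sum_i theta_i^2).
  sum_i theta_i^2 = (0.721)^2 + (0.759)^2 + (0.572)^2 = 0.519841 + 0.576081 + 0.327184 = 1.423106.
  gamma(0) = 1 * (1 + 1.423106) = 1 * 2.423106 = 2.423106, which rounds to 2.4231.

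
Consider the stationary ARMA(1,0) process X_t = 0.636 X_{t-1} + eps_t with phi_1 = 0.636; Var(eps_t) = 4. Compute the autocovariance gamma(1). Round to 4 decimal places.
\gamma(1) = 4.2720

Multiply the model equation by X_{t-k} and take expectations. With theta_0 = psi_0 = 1 and psi_j the MA(infinity) weights, this gives
  gamma(k) - sum_i phi_i gamma(k-i) = c_k,
  c_k = sigma^2 * sum_{j=k..q} theta_j psi_{j-k}   (c_k = 0 for k > q),
using gamma(-m) = gamma(m).
Pure AR (q = 0): c_0 = sigma^2 = 4, c_k = 0 for k >= 1.
Equations for k = 0 and k = 1 (AR order 1):
  gamma(0) = phi_1 gamma(1) + c_0
  gamma(1) = phi_1 gamma(0) + c_1
Substituting the second into the first: gamma(0) (1 - phi_1^2) = c_0 + phi_1 c_1, so
  gamma(0) = c_0 / (1 - phi_1^2) = 4 / (1 - (0.636)^2) = 4 / 0.595504 = 6.716999.
  gamma(1) = phi_1 gamma(0) = (0.636)(6.716999) = 4.272012.
Therefore gamma(1) = 4.2720 (to 4 decimal places).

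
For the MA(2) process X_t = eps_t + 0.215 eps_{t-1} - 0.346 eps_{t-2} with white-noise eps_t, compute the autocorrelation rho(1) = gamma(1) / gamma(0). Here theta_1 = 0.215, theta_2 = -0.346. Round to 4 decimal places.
\rho(1) = 0.1206

For an MA(q) process with theta_0 = 1, the autocovariance is
  gamma(k) = sigma^2 * sum_{i=0..q-k} theta_i * theta_{i+k},
and rho(k) = gamma(k) / gamma(0). Sigma^2 cancels.
  numerator   = (1)*(0.215) + (0.215)*(-0.346) = 0.14061.
  denominator = (1)^2 + (0.215)^2 + (-0.346)^2 = 1.165941.
  rho(1) = 0.14061 / 1.165941 = 0.1206.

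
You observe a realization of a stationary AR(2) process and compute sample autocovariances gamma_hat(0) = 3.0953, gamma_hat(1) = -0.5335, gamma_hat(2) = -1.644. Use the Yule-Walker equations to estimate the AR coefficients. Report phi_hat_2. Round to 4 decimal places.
\hat\phi_{2} = -0.5780

The Yule-Walker equations for an AR(p) process read, in matrix form,
  Gamma_p phi = r_p,   with   (Gamma_p)_{ij} = gamma(|i - j|),
                       (r_p)_i = gamma(i),   i,j = 1..p.
Substitute the sample gammas (Toeplitz matrix and right-hand side of size 2):
  Gamma_p = [[3.0953, -0.5335], [-0.5335, 3.0953]]
  r_p     = [-0.5335, -1.644]
Written out:
  3.0953 phi_1 - 0.5335 phi_2 = -0.5335
  -0.5335 phi_1 + 3.0953 phi_2 = -1.644
Solve by Cramer's rule:
  det = gamma(0)^2 - gamma(1)^2 = (3.0953)^2 - (-0.5335)^2 = 9.58088209 - 0.28462225 = 9.29625984
  phi_hat_1 = [gamma(1) gamma(0) - gamma(1) gamma(2)] / det = [(-0.5335)(3.0953) - (-0.5335)(-1.644)] / 9.29625984 = -2.52841655 / 9.29625984 = -0.272
  phi_hat_2 = [gamma(0) gamma(2) - gamma(1)^2] / det = [(3.0953)(-1.644) - (-0.5335)^2] / 9.29625984 = -5.37329545 / 9.29625984 = -0.578
So phi_hat = [-0.2720, -0.5780].
Therefore phi_hat_2 = -0.5780.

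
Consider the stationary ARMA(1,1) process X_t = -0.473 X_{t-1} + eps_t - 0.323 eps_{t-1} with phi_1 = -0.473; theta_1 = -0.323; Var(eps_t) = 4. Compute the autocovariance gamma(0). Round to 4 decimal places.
\gamma(0) = 7.2649

Multiply the model equation by X_{t-k} and take expectations. With theta_0 = psi_0 = 1 and psi_j the MA(infinity) weights, this gives
  gamma(k) - sum_i phi_i gamma(k-i) = c_k,
  c_k = sigma^2 * sum_{j=k..q} theta_j psi_{j-k}   (c_k = 0 for k > q),
using gamma(-m) = gamma(m).
psi-weights needed (psi_j = theta_j + sum_i phi_i psi_{j-i}):
  psi_1 = theta_1 + phi_1 = -0.323 + (-0.473) = -0.796
Right-hand sides:
  c_0 = sigma^2 (1 + theta_1 psi_1) = 4 * (1 + (-0.323)(-0.796)) = 4 * 1.257108 = 5.028432
  c_1 = sigma^2 theta_1 = 4 * (-0.323) = -1.292
  c_2 = 0
Equations for k = 0 and k = 1 (AR order 1):
  gamma(0) = phi_1 gamma(1) + c_0
  gamma(1) = phi_1 gamma(0) + c_1
Substituting the second into the first: gamma(0) (1 - phi_1^2) = c_0 + phi_1 c_1, so
  gamma(0) = (c_0 + phi_1 c_1) / (1 - phi_1^2) = (5.028432 + (-0.473)(-1.292)) / (1 - (-0.473)^2) = 5.639548 / 0.776271 = 7.264922.
Therefore gamma(0) = 7.2649 (to 4 decimal places).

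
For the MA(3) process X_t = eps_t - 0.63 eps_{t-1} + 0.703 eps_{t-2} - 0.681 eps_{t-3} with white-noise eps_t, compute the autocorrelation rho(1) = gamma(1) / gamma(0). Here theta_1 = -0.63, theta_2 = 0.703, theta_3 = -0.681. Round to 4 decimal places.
\rho(1) = -0.6589

For an MA(q) process with theta_0 = 1, the autocovariance is
  gamma(k) = sigma^2 * sum_{i=0..q-k} theta_i * theta_{i+k},
and rho(k) = gamma(k) / gamma(0). Sigma^2 cancels.
  numerator   = (1)*(-0.63) + (-0.63)*(0.703) + (0.703)*(-0.681) = -1.551633.
  denominator = (1)^2 + (-0.63)^2 + (0.703)^2 + (-0.681)^2 = 2.35487.
  rho(1) = -1.551633 / 2.35487 = -0.6589.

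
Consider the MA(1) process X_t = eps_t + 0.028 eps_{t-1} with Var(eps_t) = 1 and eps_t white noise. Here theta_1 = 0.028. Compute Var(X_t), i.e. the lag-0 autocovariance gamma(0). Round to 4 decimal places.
\gamma(0) = 1.0008

For an MA(q) process X_t = eps_t + sum_i theta_i eps_{t-i} with
Var(eps_t) = sigma^2, the variance is
  gamma(0) = sigma^2 * (1 + sum_i theta_i^2).
  sum_i theta_i^2 = (0.028)^2 = 0.000784.
  gamma(0) = 1 * (1 + 0.000784) = 1 * 1.000784 = 1.000784, which rounds to 1.0008.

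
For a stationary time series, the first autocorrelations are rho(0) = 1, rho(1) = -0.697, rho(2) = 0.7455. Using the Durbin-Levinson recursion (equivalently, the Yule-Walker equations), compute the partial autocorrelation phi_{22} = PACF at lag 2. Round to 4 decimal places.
\phi_{22} = 0.5050

The PACF at lag k is phi_{kk}, the last component of the solution
to the Yule-Walker system G_k phi = r_k where
  (G_k)_{ij} = rho(|i - j|), (r_k)_i = rho(i), i,j = 1..k.
Equivalently, Durbin-Levinson gives phi_{kk} iteratively:
  phi_{11} = rho(1)
  phi_{kk} = [rho(k) - sum_{j=1..k-1} phi_{k-1,j} rho(k-j)]
            / [1 - sum_{j=1..k-1} phi_{k-1,j} rho(j)],
  phi_{k,j} = phi_{k-1,j} - phi_{kk} phi_{k-1,k-j},  j = 1..k-1.
Step k = 1:
  phi_11 = rho(1) = -0.697.
Step k = 2:
  phi_22 = [rho(2) - phi_11 rho(1)] / [1 - phi_11 rho(1)] = [0.7455 - (-0.697)(-0.697)] / [1 - (-0.697)(-0.697)]
         = 0.259691 / 0.514191 = 0.505.
Therefore phi_{22} = 0.5050.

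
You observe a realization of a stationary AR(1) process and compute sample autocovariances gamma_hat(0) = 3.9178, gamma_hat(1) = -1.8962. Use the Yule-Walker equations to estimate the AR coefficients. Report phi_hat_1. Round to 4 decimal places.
\hat\phi_{1} = -0.4840

The Yule-Walker equations for an AR(p) process read, in matrix form,
  Gamma_p phi = r_p,   with   (Gamma_p)_{ij} = gamma(|i - j|),
                       (r_p)_i = gamma(i),   i,j = 1..p.
Substitute the sample gammas (Toeplitz matrix and right-hand side of size 1):
  Gamma_p = [[3.9178]]
  r_p     = [-1.8962]
With p = 1 this is the single equation gamma(0) phi_1 = gamma(1):
  phi_hat_1 = gamma(1) / gamma(0) = -1.8962 / 3.9178 = -0.4840.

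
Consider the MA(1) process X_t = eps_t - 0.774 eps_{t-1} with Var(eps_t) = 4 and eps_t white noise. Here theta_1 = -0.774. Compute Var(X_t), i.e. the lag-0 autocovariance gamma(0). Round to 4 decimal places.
\gamma(0) = 6.3963

For an MA(q) process X_t = eps_t + sum_i theta_i eps_{t-i} with
Var(eps_t) = sigma^2, the variance is
  gamma(0) = sigma^2 * (1 + sum_i theta_i^2).
  sum_i theta_i^2 = (-0.774)^2 = 0.599076.
  gamma(0) = 4 * (1 + 0.599076) = 4 * 1.599076 = 6.396304, which rounds to 6.3963.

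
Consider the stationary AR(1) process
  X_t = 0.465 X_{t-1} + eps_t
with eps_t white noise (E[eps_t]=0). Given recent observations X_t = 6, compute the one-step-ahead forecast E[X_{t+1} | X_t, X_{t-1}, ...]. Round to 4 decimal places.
E[X_{t+1} \mid \mathcal F_t] = 2.7900

For an AR(p) model X_t = c + sum_i phi_i X_{t-i} + eps_t, the
one-step-ahead conditional mean is
  E[X_{t+1} | X_t, ...] = c + sum_i phi_i X_{t+1-i}.
Substitute known values:
  E[X_{t+1} | ...] = (0.465) * (6)
                   = 2.7900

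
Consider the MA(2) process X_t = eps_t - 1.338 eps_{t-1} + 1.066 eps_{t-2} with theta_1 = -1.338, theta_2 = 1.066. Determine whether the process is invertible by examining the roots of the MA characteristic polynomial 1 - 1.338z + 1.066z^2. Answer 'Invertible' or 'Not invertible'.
\text{Not invertible}

The MA(q) characteristic polynomial is P(z) = 1 - 1.338z + 1.066z^2.
Invertibility requires all roots to lie outside the unit circle, i.e. |z| > 1 for every root.
Set 1 + (-1.338) z + (1.066) z^2 = 0, i.e. a z^2 + b z + c = 0 with a = 1.066, b = -1.338, c = 1.
Discriminant D = b^2 - 4ac = (-1.338)^2 - 4*(1.066)*1 = 1.790244 - (4.264) = -2.473756.
D < 0, so the roots are the complex-conjugate pair z = (-b +/- i sqrt(-D)) / (2a) = 0.6276 +/- 0.7377i.
For a conjugate pair |z|^2 = z * conj(z) = (product of roots) = c/a = 1/(1.066) = 0.938086, so |z| = sqrt(0.938086) = 0.9685 for both roots.
Moduli of all roots: 0.9685, 0.9685.
All moduli strictly greater than 1? No.
Verdict: Not invertible.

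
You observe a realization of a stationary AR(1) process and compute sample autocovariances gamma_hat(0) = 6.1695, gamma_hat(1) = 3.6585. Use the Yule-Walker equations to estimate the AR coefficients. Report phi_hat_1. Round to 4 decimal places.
\hat\phi_{1} = 0.5930

The Yule-Walker equations for an AR(p) process read, in matrix form,
  Gamma_p phi = r_p,   with   (Gamma_p)_{ij} = gamma(|i - j|),
                       (r_p)_i = gamma(i),   i,j = 1..p.
Substitute the sample gammas (Toeplitz matrix and right-hand side of size 1):
  Gamma_p = [[6.1695]]
  r_p     = [3.6585]
With p = 1 this is the single equation gamma(0) phi_1 = gamma(1):
  phi_hat_1 = gamma(1) / gamma(0) = 3.6585 / 6.1695 = 0.5930.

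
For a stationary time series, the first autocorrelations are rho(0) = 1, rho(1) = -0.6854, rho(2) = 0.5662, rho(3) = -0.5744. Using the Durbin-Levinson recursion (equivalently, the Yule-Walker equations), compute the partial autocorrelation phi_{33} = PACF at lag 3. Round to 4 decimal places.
\phi_{33} = -0.2580

The PACF at lag k is phi_{kk}, the last component of the solution
to the Yule-Walker system G_k phi = r_k where
  (G_k)_{ij} = rho(|i - j|), (r_k)_i = rho(i), i,j = 1..k.
Equivalently, Durbin-Levinson gives phi_{kk} iteratively:
  phi_{11} = rho(1)
  phi_{kk} = [rho(k) - sum_{j=1..k-1} phi_{k-1,j} rho(k-j)]
            / [1 - sum_{j=1..k-1} phi_{k-1,j} rho(j)],
  phi_{k,j} = phi_{k-1,j} - phi_{kk} phi_{k-1,k-j},  j = 1..k-1.
Step k = 1:
  phi_11 = rho(1) = -0.6854.
Step k = 2:
  phi_22 = [rho(2) - phi_11 rho(1)] / [1 - phi_11 rho(1)] = [0.5662 - (-0.6854)(-0.6854)] / [1 - (-0.6854)(-0.6854)]
         = 0.09642684 / 0.53022684 = 0.18186.
  Update: phi_21 = phi_11 - phi_22 phi_11 = -0.6854 - (0.18186)(-0.6854) = -0.560753.
Step k = 3:
  phi_33 = [rho(3) - phi_21 rho(2) - phi_22 rho(1)] / [1 - phi_21 rho(1) - phi_22 rho(2)]
    numerator   = -0.5744 - (-0.560753)(0.5662) - (0.18186)(-0.6854) = -0.13225484
    denominator = 1 - (-0.560753)(-0.6854) - (0.18186)(0.5662) = 0.51269069
  phi_33 = -0.13225484 / 0.51269069 = -0.258.
Therefore phi_{33} = -0.2580.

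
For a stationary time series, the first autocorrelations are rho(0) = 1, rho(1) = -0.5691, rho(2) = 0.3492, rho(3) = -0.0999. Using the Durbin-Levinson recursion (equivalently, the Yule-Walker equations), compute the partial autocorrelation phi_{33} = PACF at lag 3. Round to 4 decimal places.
\phi_{33} = 0.1669

The PACF at lag k is phi_{kk}, the last component of the solution
to the Yule-Walker system G_k phi = r_k where
  (G_k)_{ij} = rho(|i - j|), (r_k)_i = rho(i), i,j = 1..k.
Equivalently, Durbin-Levinson gives phi_{kk} iteratively:
  phi_{11} = rho(1)
  phi_{kk} = [rho(k) - sum_{j=1..k-1} phi_{k-1,j} rho(k-j)]
            / [1 - sum_{j=1..k-1} phi_{k-1,j} rho(j)],
  phi_{k,j} = phi_{k-1,j} - phi_{kk} phi_{k-1,k-j},  j = 1..k-1.
Step k = 1:
  phi_11 = rho(1) = -0.5691.
Step k = 2:
  phi_22 = [rho(2) - phi_11 rho(1)] / [1 - phi_11 rho(1)] = [0.3492 - (-0.5691)(-0.5691)] / [1 - (-0.5691)(-0.5691)]
         = 0.02532519 / 0.67612519 = 0.037456.
  Update: phi_21 = phi_11 - phi_22 phi_11 = -0.5691 - (0.037456)(-0.5691) = -0.547784.
Step k = 3:
  phi_33 = [rho(3) - phi_21 rho(2) - phi_22 rho(1)] / [1 - phi_21 rho(1) - phi_22 rho(2)]
    numerator   = -0.0999 - (-0.547784)(0.3492) - (0.037456)(-0.5691) = 0.11270244
    denominator = 1 - (-0.547784)(-0.5691) - (0.037456)(0.3492) = 0.6751766
  phi_33 = 0.11270244 / 0.6751766 = 0.1669.
Therefore phi_{33} = 0.1669.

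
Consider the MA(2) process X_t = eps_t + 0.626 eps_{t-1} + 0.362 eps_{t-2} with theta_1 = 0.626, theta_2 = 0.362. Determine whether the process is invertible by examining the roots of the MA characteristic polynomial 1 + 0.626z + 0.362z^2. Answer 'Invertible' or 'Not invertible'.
\text{Invertible}

The MA(q) characteristic polynomial is P(z) = 1 + 0.626z + 0.362z^2.
Invertibility requires all roots to lie outside the unit circle, i.e. |z| > 1 for every root.
Set 1 + (0.626) z + (0.362) z^2 = 0, i.e. a z^2 + b z + c = 0 with a = 0.362, b = 0.626, c = 1.
Discriminant D = b^2 - 4ac = (0.626)^2 - 4*(0.362)*1 = 0.391876 - (1.448) = -1.056124.
D < 0, so the roots are the complex-conjugate pair z = (-b +/- i sqrt(-D)) / (2a) = -0.8646 +/- 1.4194i.
For a conjugate pair |z|^2 = z * conj(z) = (product of roots) = c/a = 1/(0.362) = 2.762431, so |z| = sqrt(2.762431) = 1.6621 for both roots.
Moduli of all roots: 1.6621, 1.6621.
All moduli strictly greater than 1? Yes.
Verdict: Invertible.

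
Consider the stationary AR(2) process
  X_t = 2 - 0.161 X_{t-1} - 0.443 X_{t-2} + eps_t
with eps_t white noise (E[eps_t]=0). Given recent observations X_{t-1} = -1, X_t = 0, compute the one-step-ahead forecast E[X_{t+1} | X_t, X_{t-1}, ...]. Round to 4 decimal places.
E[X_{t+1} \mid \mathcal F_t] = 2.4430

For an AR(p) model X_t = c + sum_i phi_i X_{t-i} + eps_t, the
one-step-ahead conditional mean is
  E[X_{t+1} | X_t, ...] = c + sum_i phi_i X_{t+1-i}.
Substitute known values:
  E[X_{t+1} | ...] = 2 + (-0.161) * (0) + (-0.443) * (-1)
                   = 2.4430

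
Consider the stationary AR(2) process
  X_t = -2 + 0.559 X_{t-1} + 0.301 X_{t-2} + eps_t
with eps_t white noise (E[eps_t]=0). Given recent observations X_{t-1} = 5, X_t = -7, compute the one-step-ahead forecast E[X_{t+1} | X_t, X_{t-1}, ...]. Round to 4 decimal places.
E[X_{t+1} \mid \mathcal F_t] = -4.4080

For an AR(p) model X_t = c + sum_i phi_i X_{t-i} + eps_t, the
one-step-ahead conditional mean is
  E[X_{t+1} | X_t, ...] = c + sum_i phi_i X_{t+1-i}.
Substitute known values:
  E[X_{t+1} | ...] = -2 + (0.559) * (-7) + (0.301) * (5)
                   = -4.4080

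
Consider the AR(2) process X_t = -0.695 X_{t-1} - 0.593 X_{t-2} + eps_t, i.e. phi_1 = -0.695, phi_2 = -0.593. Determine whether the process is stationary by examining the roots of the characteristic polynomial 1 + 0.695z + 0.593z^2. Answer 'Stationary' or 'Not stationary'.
\text{Stationary}

The AR(p) characteristic polynomial is P(z) = 1 + 0.695z + 0.593z^2.
Stationarity requires all roots to lie outside the unit circle, i.e. |z| > 1 for every root.
Set 1 + (0.695) z + (0.593) z^2 = 0, i.e. a z^2 + b z + c = 0 with a = 0.593, b = 0.695, c = 1.
Discriminant D = b^2 - 4ac = (0.695)^2 - 4*(0.593)*1 = 0.483025 - (2.372) = -1.888975.
D < 0, so the roots are the complex-conjugate pair z = (-b +/- i sqrt(-D)) / (2a) = -0.586 +/- 1.1589i.
For a conjugate pair |z|^2 = z * conj(z) = (product of roots) = c/a = 1/(0.593) = 1.686341, so |z| = sqrt(1.686341) = 1.2986 for both roots.
Moduli of all roots: 1.2986, 1.2986.
All moduli strictly greater than 1? Yes.
Verdict: Stationary.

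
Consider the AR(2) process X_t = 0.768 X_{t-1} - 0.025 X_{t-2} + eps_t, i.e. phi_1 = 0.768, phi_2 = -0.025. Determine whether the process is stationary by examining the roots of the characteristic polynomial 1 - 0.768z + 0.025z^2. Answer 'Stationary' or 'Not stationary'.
\text{Stationary}

The AR(p) characteristic polynomial is P(z) = 1 - 0.768z + 0.025z^2.
Stationarity requires all roots to lie outside the unit circle, i.e. |z| > 1 for every root.
Set 1 + (-0.768) z + (0.025) z^2 = 0, i.e. a z^2 + b z + c = 0 with a = 0.025, b = -0.768, c = 1.
Discriminant D = b^2 - 4ac = (-0.768)^2 - 4*(0.025)*1 = 0.589824 - (0.1) = 0.489824.
D >= 0, so the roots are real: z = (-b +/- sqrt(D)) / (2a) = (0.768 +/- 0.699874) / (0.05).
  z_1 = (0.768 + 0.699874) / (0.05) = 29.3575,   |z_1| = 29.3575.
  z_2 = (0.768 - 0.699874) / (0.05) = 1.3625,   |z_2| = 1.3625.
Moduli of all roots: 29.3575, 1.3625.
All moduli strictly greater than 1? Yes.
Verdict: Stationary.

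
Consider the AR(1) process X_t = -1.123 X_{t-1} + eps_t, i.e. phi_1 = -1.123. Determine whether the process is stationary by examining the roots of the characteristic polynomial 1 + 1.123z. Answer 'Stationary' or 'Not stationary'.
\text{Not stationary}

The AR(p) characteristic polynomial is P(z) = 1 + 1.123z.
Stationarity requires all roots to lie outside the unit circle, i.e. |z| > 1 for every root.
This is linear in z: 1 + (1.123) z = 0  =>  z = -1/(1.123) = -0.890472,  |z| = 0.890472.
Moduli of all roots: 0.8905.
All moduli strictly greater than 1? No.
Verdict: Not stationary.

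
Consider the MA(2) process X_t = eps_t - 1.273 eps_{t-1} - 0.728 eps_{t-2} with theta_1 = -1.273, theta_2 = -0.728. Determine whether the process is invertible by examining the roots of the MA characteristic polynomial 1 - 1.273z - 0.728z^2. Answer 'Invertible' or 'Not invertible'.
\text{Not invertible}

The MA(q) characteristic polynomial is P(z) = 1 - 1.273z - 0.728z^2.
Invertibility requires all roots to lie outside the unit circle, i.e. |z| > 1 for every root.
Set 1 + (-1.273) z + (-0.728) z^2 = 0, i.e. a z^2 + b z + c = 0 with a = -0.728, b = -1.273, c = 1.
Discriminant D = b^2 - 4ac = (-1.273)^2 - 4*(-0.728)*1 = 1.620529 - (-2.912) = 4.532529.
D >= 0, so the roots are real: z = (-b +/- sqrt(D)) / (2a) = (1.273 +/- 2.128974) / (-1.456).
  z_1 = (1.273 + 2.128974) / (-1.456) = -2.3365,   |z_1| = 2.3365.
  z_2 = (1.273 - 2.128974) / (-1.456) = 0.5879,   |z_2| = 0.5879.
Moduli of all roots: 2.3365, 0.5879.
All moduli strictly greater than 1? No.
Verdict: Not invertible.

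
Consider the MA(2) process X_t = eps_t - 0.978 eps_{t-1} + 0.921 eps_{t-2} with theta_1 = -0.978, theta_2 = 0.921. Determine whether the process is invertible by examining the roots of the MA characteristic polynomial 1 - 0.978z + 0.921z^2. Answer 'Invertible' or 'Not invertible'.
\text{Invertible}

The MA(q) characteristic polynomial is P(z) = 1 - 0.978z + 0.921z^2.
Invertibility requires all roots to lie outside the unit circle, i.e. |z| > 1 for every root.
Set 1 + (-0.978) z + (0.921) z^2 = 0, i.e. a z^2 + b z + c = 0 with a = 0.921, b = -0.978, c = 1.
Discriminant D = b^2 - 4ac = (-0.978)^2 - 4*(0.921)*1 = 0.956484 - (3.684) = -2.727516.
D < 0, so the roots are the complex-conjugate pair z = (-b +/- i sqrt(-D)) / (2a) = 0.5309 +/- 0.8966i.
For a conjugate pair |z|^2 = z * conj(z) = (product of roots) = c/a = 1/(0.921) = 1.085776, so |z| = sqrt(1.085776) = 1.042 for both roots.
Moduli of all roots: 1.0420, 1.0420.
All moduli strictly greater than 1? Yes.
Verdict: Invertible.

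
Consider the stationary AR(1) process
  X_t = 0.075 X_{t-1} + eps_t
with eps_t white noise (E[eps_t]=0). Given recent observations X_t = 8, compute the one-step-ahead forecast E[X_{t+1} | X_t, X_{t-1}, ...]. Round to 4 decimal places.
E[X_{t+1} \mid \mathcal F_t] = 0.6000

For an AR(p) model X_t = c + sum_i phi_i X_{t-i} + eps_t, the
one-step-ahead conditional mean is
  E[X_{t+1} | X_t, ...] = c + sum_i phi_i X_{t+1-i}.
Substitute known values:
  E[X_{t+1} | ...] = (0.075) * (8)
                   = 0.6000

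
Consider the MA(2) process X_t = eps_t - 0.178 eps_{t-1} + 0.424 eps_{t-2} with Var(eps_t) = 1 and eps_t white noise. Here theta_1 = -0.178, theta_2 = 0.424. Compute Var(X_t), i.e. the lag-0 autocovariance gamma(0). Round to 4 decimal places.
\gamma(0) = 1.2115

For an MA(q) process X_t = eps_t + sum_i theta_i eps_{t-i} with
Var(eps_t) = sigma^2, the variance is
  gamma(0) = sigma^2 * (1 + sum_i theta_i^2).
  sum_i theta_i^2 = (-0.178)^2 + (0.424)^2 = 0.031684 + 0.179776 = 0.21146.
  gamma(0) = 1 * (1 + 0.21146) = 1 * 1.21146 = 1.21146, which rounds to 1.2115.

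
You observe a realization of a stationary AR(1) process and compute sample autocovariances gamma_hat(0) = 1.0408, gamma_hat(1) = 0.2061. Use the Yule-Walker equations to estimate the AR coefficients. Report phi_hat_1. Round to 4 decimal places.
\hat\phi_{1} = 0.1980

The Yule-Walker equations for an AR(p) process read, in matrix form,
  Gamma_p phi = r_p,   with   (Gamma_p)_{ij} = gamma(|i - j|),
                       (r_p)_i = gamma(i),   i,j = 1..p.
Substitute the sample gammas (Toeplitz matrix and right-hand side of size 1):
  Gamma_p = [[1.0408]]
  r_p     = [0.2061]
With p = 1 this is the single equation gamma(0) phi_1 = gamma(1):
  phi_hat_1 = gamma(1) / gamma(0) = 0.2061 / 1.0408 = 0.1980.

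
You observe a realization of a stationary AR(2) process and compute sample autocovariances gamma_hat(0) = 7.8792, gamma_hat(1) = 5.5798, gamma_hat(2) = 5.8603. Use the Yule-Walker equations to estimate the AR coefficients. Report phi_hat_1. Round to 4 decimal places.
\hat\phi_{1} = 0.3640

The Yule-Walker equations for an AR(p) process read, in matrix form,
  Gamma_p phi = r_p,   with   (Gamma_p)_{ij} = gamma(|i - j|),
                       (r_p)_i = gamma(i),   i,j = 1..p.
Substitute the sample gammas (Toeplitz matrix and right-hand side of size 2):
  Gamma_p = [[7.8792, 5.5798], [5.5798, 7.8792]]
  r_p     = [5.5798, 5.8603]
Written out:
  7.8792 phi_1 + 5.5798 phi_2 = 5.5798
  5.5798 phi_1 + 7.8792 phi_2 = 5.8603
Solve by Cramer's rule:
  det = gamma(0)^2 - gamma(1)^2 = (7.8792)^2 - (5.5798)^2 = 62.08179264 - 31.13416804 = 30.9476246
  phi_hat_1 = [gamma(1) gamma(0) - gamma(1) gamma(2)] / det = [(5.5798)(7.8792) - (5.5798)(5.8603)] / 30.9476246 = 11.26505822 / 30.9476246 = 0.364
  phi_hat_2 = [gamma(0) gamma(2) - gamma(1)^2] / det = [(7.8792)(5.8603) - (5.5798)^2] / 30.9476246 = 15.04030772 / 30.9476246 = 0.486
So phi_hat = [0.3640, 0.4860].
Therefore phi_hat_1 = 0.3640.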